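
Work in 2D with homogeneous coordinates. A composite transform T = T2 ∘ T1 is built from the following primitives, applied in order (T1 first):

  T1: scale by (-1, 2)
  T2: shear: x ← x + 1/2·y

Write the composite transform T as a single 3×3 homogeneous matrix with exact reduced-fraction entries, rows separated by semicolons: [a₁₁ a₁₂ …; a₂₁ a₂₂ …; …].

T1 = [-1 0 0; 0 2 0; 0 0 1]
T2·T1 = [-1 1 0; 0 2 0; 0 0 1]

T = [-1 1 0; 0 2 0; 0 0 1]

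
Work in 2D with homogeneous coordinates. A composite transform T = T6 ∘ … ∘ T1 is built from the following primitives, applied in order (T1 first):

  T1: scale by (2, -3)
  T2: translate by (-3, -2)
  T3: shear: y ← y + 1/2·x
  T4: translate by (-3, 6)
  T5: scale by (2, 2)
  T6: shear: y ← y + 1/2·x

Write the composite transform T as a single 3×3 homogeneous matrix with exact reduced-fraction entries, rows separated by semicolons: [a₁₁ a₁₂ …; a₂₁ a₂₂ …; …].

T = [4 0 -12; 4 -6 -1; 0 0 1]

T1 = [2 0 0; 0 -3 0; 0 0 1]
T2·T1 = [2 0 -3; 0 -3 -2; 0 0 1]
T3·…·T1 = [2 0 -3; 1 -3 -7/2; 0 0 1]
T4·…·T1 = [2 0 -6; 1 -3 5/2; 0 0 1]
T5·…·T1 = [4 0 -12; 2 -6 5; 0 0 1]
T6·…·T1 = [4 0 -12; 4 -6 -1; 0 0 1]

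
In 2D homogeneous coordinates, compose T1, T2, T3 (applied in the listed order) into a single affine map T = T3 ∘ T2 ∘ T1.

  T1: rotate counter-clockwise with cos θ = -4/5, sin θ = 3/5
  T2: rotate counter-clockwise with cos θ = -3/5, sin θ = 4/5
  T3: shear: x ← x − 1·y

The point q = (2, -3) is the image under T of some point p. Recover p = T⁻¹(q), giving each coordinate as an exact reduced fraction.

p = (3, -1)

T1 = [-4/5 -3/5 0; 3/5 -4/5 0; 0 0 1]
T2·T1 = [0 1 0; -1 0 0; 0 0 1]
T3·…·T1 = [1 1 0; -1 0 0; 0 0 1]
det M = 1; M⁻¹ = [0 -1 0; 1 1 0; 0 0 1]
M⁻¹ · (2, -3)ᵀ = (3, -1)ᵀ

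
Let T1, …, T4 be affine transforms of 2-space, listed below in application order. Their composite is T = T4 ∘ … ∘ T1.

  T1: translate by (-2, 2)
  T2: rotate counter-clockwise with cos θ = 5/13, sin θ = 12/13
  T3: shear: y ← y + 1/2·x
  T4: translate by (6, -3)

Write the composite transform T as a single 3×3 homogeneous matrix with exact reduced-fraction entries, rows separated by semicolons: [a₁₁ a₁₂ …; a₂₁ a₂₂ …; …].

T = [5/13 -12/13 44/13; 29/26 -1/13 -70/13; 0 0 1]

T1 = [1 0 -2; 0 1 2; 0 0 1]
T2·T1 = [5/13 -12/13 -34/13; 12/13 5/13 -14/13; 0 0 1]
T3·…·T1 = [5/13 -12/13 -34/13; 29/26 -1/13 -31/13; 0 0 1]
T4·…·T1 = [5/13 -12/13 44/13; 29/26 -1/13 -70/13; 0 0 1]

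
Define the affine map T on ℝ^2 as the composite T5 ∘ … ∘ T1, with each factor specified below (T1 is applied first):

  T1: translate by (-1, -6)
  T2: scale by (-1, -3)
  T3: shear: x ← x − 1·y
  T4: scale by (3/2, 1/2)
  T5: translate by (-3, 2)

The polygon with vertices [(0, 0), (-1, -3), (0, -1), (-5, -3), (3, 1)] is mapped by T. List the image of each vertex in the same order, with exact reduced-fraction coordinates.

T1 translate by (-1, -6): (0, 0) → (-1, -6); (-1, -3) → (-2, -9); (0, -1) → (-1, -7); (-5, -3) → (-6, -9); (3, 1) → (2, -5)
T2 scale by (-1, -3): (-1, -6) → (1, 18); (-2, -9) → (2, 27); (-1, -7) → (1, 21); (-6, -9) → (6, 27); (2, -5) → (-2, 15)
T3 shear: x ← x − 1·y: (1, 18) → (-17, 18); (2, 27) → (-25, 27); (1, 21) → (-20, 21); (6, 27) → (-21, 27); (-2, 15) → (-17, 15)
T4 scale by (3/2, 1/2): (-17, 18) → (-51/2, 9); (-25, 27) → (-75/2, 27/2); (-20, 21) → (-30, 21/2); (-21, 27) → (-63/2, 27/2); (-17, 15) → (-51/2, 15/2)
T5 translate by (-3, 2): (-51/2, 9) → (-57/2, 11); (-75/2, 27/2) → (-81/2, 31/2); (-30, 21/2) → (-33, 25/2); (-63/2, 27/2) → (-69/2, 31/2); (-51/2, 15/2) → (-57/2, 19/2)

image vertices: (-57/2, 11), (-81/2, 31/2), (-33, 25/2), (-69/2, 31/2), (-57/2, 19/2)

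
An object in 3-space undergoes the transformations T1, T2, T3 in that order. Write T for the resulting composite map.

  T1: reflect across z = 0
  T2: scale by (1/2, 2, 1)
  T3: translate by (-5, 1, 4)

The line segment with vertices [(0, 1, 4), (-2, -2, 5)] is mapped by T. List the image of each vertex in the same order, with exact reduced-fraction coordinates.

T1 reflect across z = 0: (0, 1, 4) → (0, 1, -4); (-2, -2, 5) → (-2, -2, -5)
T2 scale by (1/2, 2, 1): (0, 1, -4) → (0, 2, -4); (-2, -2, -5) → (-1, -4, -5)
T3 translate by (-5, 1, 4): (0, 2, -4) → (-5, 3, 0); (-1, -4, -5) → (-6, -3, -1)

image vertices: (-5, 3, 0), (-6, -3, -1)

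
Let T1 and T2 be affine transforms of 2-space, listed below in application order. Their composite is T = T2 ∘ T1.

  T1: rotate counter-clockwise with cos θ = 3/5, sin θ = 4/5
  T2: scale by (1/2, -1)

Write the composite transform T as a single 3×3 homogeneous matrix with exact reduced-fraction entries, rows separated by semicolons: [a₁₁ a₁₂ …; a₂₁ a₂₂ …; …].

T = [3/10 -2/5 0; -4/5 -3/5 0; 0 0 1]

T1 = [3/5 -4/5 0; 4/5 3/5 0; 0 0 1]
T2·T1 = [3/10 -2/5 0; -4/5 -3/5 0; 0 0 1]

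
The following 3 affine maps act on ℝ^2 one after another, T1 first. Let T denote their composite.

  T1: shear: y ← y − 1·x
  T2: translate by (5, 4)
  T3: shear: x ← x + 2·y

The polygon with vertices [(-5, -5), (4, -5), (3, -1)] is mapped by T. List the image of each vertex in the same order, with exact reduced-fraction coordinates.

T1 shear: y ← y − 1·x: (-5, -5) → (-5, 0); (4, -5) → (4, -9); (3, -1) → (3, -4)
T2 translate by (5, 4): (-5, 0) → (0, 4); (4, -9) → (9, -5); (3, -4) → (8, 0)
T3 shear: x ← x + 2·y: (0, 4) → (8, 4); (9, -5) → (-1, -5); (8, 0) → (8, 0)

image vertices: (8, 4), (-1, -5), (8, 0)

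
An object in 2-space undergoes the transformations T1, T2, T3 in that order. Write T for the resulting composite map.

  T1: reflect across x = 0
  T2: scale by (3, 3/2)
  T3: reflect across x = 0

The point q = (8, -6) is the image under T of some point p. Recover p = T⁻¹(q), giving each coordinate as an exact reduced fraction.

p = (8/3, -4)

T1 = [-1 0 0; 0 1 0; 0 0 1]
T2·T1 = [-3 0 0; 0 3/2 0; 0 0 1]
T3·…·T1 = [3 0 0; 0 3/2 0; 0 0 1]
det M = 9/2; M⁻¹ = [1/3 0 0; 0 2/3 0; 0 0 1]
M⁻¹ · (8, -6)ᵀ = (8/3, -4)ᵀ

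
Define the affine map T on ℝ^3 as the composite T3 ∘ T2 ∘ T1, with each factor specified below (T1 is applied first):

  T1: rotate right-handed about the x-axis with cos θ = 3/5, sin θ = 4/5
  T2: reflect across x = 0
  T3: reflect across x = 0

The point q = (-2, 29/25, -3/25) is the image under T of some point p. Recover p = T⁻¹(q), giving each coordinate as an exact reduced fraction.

T1 = [1 0 0 0; 0 3/5 -4/5 0; 0 4/5 3/5 0; 0 0 0 1]
T2·T1 = [-1 0 0 0; 0 3/5 -4/5 0; 0 4/5 3/5 0; 0 0 0 1]
T3·…·T1 = [1 0 0 0; 0 3/5 -4/5 0; 0 4/5 3/5 0; 0 0 0 1]
det M = 1; M⁻¹ = [1 0 0 0; 0 3/5 4/5 0; 0 -4/5 3/5 0; 0 0 0 1]
M⁻¹ · (-2, 29/25, -3/25)ᵀ = (-2, 3/5, -1)ᵀ

p = (-2, 3/5, -1)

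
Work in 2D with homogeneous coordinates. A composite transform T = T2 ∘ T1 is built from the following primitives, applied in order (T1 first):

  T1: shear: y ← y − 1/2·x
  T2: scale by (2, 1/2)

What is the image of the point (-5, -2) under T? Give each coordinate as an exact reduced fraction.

T(p) = (-10, 1/4)

T1 shear: y ← y − 1/2·x: (-5, -2) → (-5, 1/2)
T2 scale by (2, 1/2): (-5, 1/2) → (-10, 1/4)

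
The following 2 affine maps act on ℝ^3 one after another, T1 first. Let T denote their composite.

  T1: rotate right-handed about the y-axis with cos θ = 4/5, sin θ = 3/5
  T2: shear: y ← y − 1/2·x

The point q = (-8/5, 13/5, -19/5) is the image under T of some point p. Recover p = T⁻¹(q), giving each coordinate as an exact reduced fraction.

T1 = [4/5 0 3/5 0; 0 1 0 0; -3/5 0 4/5 0; 0 0 0 1]
T2·T1 = [4/5 0 3/5 0; -2/5 1 -3/10 0; -3/5 0 4/5 0; 0 0 0 1]
det M = 1; M⁻¹ = [4/5 0 -3/5 0; 1/2 1 0 0; 3/5 0 4/5 0; 0 0 0 1]
M⁻¹ · (-8/5, 13/5, -19/5)ᵀ = (1, 9/5, -4)ᵀ

p = (1, 9/5, -4)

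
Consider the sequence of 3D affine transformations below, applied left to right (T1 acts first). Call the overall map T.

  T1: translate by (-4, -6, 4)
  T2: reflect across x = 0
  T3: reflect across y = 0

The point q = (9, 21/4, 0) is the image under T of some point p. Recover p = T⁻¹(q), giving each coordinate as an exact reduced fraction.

T1 = [1 0 0 -4; 0 1 0 -6; 0 0 1 4; 0 0 0 1]
T2·T1 = [-1 0 0 4; 0 1 0 -6; 0 0 1 4; 0 0 0 1]
T3·…·T1 = [-1 0 0 4; 0 -1 0 6; 0 0 1 4; 0 0 0 1]
det M = 1; M⁻¹ = [-1 0 0 4; 0 -1 0 6; 0 0 1 -4; 0 0 0 1]
M⁻¹ · (9, 21/4, 0)ᵀ = (-5, 3/4, -4)ᵀ

p = (-5, 3/4, -4)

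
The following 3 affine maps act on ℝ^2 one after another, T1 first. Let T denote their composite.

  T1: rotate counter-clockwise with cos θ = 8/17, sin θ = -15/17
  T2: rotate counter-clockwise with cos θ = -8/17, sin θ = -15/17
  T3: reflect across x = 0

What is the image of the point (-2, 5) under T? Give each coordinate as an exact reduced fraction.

T(p) = (-2, -5)

T1 rotate counter-clockwise with cos θ = 8/17, sin θ = -15/17: (-2, 5) → (59/17, 70/17)
T2 rotate counter-clockwise with cos θ = -8/17, sin θ = -15/17: (59/17, 70/17) → (2, -5)
T3 reflect across x = 0: (2, -5) → (-2, -5)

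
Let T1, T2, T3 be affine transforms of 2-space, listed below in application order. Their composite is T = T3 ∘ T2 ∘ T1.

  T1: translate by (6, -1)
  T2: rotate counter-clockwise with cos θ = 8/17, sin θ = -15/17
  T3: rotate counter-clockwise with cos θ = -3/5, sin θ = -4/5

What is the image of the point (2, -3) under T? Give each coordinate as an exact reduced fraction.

T(p) = (-124/17, 88/17)

T1 translate by (6, -1): (2, -3) → (8, -4)
T2 rotate counter-clockwise with cos θ = 8/17, sin θ = -15/17: (8, -4) → (4/17, -152/17)
T3 rotate counter-clockwise with cos θ = -3/5, sin θ = -4/5: (4/17, -152/17) → (-124/17, 88/17)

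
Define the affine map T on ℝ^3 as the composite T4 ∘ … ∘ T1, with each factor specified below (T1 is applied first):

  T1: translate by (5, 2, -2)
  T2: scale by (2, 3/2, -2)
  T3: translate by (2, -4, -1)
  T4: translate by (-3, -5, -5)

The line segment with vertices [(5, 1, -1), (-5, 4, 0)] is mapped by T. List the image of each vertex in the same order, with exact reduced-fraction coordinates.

T1 translate by (5, 2, -2): (5, 1, -1) → (10, 3, -3); (-5, 4, 0) → (0, 6, -2)
T2 scale by (2, 3/2, -2): (10, 3, -3) → (20, 9/2, 6); (0, 6, -2) → (0, 9, 4)
T3 translate by (2, -4, -1): (20, 9/2, 6) → (22, 1/2, 5); (0, 9, 4) → (2, 5, 3)
T4 translate by (-3, -5, -5): (22, 1/2, 5) → (19, -9/2, 0); (2, 5, 3) → (-1, 0, -2)

image vertices: (19, -9/2, 0), (-1, 0, -2)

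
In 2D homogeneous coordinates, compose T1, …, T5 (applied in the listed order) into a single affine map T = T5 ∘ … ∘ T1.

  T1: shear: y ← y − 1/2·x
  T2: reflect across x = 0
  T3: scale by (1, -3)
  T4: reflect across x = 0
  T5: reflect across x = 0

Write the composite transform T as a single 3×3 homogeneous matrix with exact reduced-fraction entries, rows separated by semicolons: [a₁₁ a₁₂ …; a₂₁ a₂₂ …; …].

T = [-1 0 0; 3/2 -3 0; 0 0 1]

T1 = [1 0 0; -1/2 1 0; 0 0 1]
T2·T1 = [-1 0 0; -1/2 1 0; 0 0 1]
T3·…·T1 = [-1 0 0; 3/2 -3 0; 0 0 1]
T4·…·T1 = [1 0 0; 3/2 -3 0; 0 0 1]
T5·…·T1 = [-1 0 0; 3/2 -3 0; 0 0 1]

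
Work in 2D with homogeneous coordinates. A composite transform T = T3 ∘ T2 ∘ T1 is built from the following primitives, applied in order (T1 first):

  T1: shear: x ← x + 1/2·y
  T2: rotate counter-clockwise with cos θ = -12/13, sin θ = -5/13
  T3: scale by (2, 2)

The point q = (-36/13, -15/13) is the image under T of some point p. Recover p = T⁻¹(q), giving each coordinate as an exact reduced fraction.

p = (3/2, 0)

T1 = [1 1/2 0; 0 1 0; 0 0 1]
T2·T1 = [-12/13 -1/13 0; -5/13 -29/26 0; 0 0 1]
T3·…·T1 = [-24/13 -2/13 0; -10/13 -29/13 0; 0 0 1]
det M = 4; M⁻¹ = [-29/52 1/26 0; 5/26 -6/13 0; 0 0 1]
M⁻¹ · (-36/13, -15/13)ᵀ = (3/2, 0)ᵀ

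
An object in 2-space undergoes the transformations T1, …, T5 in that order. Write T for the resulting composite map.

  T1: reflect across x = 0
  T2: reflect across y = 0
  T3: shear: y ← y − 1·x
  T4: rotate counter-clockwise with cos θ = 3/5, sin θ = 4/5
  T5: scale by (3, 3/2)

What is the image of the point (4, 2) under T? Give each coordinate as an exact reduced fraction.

T(p) = (-12, -3)

T1 reflect across x = 0: (4, 2) → (-4, 2)
T2 reflect across y = 0: (-4, 2) → (-4, -2)
T3 shear: y ← y − 1·x: (-4, -2) → (-4, 2)
T4 rotate counter-clockwise with cos θ = 3/5, sin θ = 4/5: (-4, 2) → (-4, -2)
T5 scale by (3, 3/2): (-4, -2) → (-12, -3)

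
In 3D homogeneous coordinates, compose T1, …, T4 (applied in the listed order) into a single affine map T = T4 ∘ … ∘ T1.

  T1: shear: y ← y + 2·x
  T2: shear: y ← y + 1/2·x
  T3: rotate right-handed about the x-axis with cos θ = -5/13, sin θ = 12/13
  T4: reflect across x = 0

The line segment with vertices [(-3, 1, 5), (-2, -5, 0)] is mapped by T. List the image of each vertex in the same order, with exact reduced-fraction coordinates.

T1 shear: y ← y + 2·x: (-3, 1, 5) → (-3, -5, 5); (-2, -5, 0) → (-2, -9, 0)
T2 shear: y ← y + 1/2·x: (-3, -5, 5) → (-3, -13/2, 5); (-2, -9, 0) → (-2, -10, 0)
T3 rotate right-handed about the x-axis with cos θ = -5/13, sin θ = 12/13: (-3, -13/2, 5) → (-3, -55/26, -103/13); (-2, -10, 0) → (-2, 50/13, -120/13)
T4 reflect across x = 0: (-3, -55/26, -103/13) → (3, -55/26, -103/13); (-2, 50/13, -120/13) → (2, 50/13, -120/13)

image vertices: (3, -55/26, -103/13), (2, 50/13, -120/13)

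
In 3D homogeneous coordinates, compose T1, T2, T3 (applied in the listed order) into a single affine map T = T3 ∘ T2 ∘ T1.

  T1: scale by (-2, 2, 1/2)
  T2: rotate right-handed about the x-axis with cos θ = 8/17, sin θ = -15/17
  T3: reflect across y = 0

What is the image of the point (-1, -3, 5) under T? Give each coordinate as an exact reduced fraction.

T(p) = (2, 21/34, 110/17)

T1 scale by (-2, 2, 1/2): (-1, -3, 5) → (2, -6, 5/2)
T2 rotate right-handed about the x-axis with cos θ = 8/17, sin θ = -15/17: (2, -6, 5/2) → (2, -21/34, 110/17)
T3 reflect across y = 0: (2, -21/34, 110/17) → (2, 21/34, 110/17)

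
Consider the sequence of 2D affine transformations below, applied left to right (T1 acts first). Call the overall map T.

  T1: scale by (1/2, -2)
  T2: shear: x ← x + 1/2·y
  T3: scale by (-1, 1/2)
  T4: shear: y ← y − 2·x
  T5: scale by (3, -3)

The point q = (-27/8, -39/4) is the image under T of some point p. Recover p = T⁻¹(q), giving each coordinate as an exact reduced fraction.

T1 = [1/2 0 0; 0 -2 0; 0 0 1]
T2·T1 = [1/2 -1 0; 0 -2 0; 0 0 1]
T3·…·T1 = [-1/2 1 0; 0 -1 0; 0 0 1]
T4·…·T1 = [-1/2 1 0; 1 -3 0; 0 0 1]
T5·…·T1 = [-3/2 3 0; -3 9 0; 0 0 1]
det M = -9/2; M⁻¹ = [-2 2/3 0; -2/3 1/3 0; 0 0 1]
M⁻¹ · (-27/8, -39/4)ᵀ = (1/4, -1)ᵀ

p = (1/4, -1)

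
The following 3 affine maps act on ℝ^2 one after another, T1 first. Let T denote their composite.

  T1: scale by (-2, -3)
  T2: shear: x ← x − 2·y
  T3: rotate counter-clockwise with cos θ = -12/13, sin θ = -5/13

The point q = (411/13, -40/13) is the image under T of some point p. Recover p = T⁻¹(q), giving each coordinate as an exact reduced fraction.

T1 = [-2 0 0; 0 -3 0; 0 0 1]
T2·T1 = [-2 6 0; 0 -3 0; 0 0 1]
T3·…·T1 = [24/13 -87/13 0; 10/13 6/13 0; 0 0 1]
det M = 6; M⁻¹ = [1/13 29/26 0; -5/39 4/13 0; 0 0 1]
M⁻¹ · (411/13, -40/13)ᵀ = (-1, -5)ᵀ

p = (-1, -5)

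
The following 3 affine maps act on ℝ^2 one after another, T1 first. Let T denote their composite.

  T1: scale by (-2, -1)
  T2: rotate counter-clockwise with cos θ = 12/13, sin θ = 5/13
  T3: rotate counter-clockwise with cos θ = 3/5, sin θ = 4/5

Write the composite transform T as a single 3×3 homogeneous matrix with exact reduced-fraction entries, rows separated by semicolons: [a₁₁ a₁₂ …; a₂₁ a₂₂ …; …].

T = [-32/65 63/65 0; -126/65 -16/65 0; 0 0 1]

T1 = [-2 0 0; 0 -1 0; 0 0 1]
T2·T1 = [-24/13 5/13 0; -10/13 -12/13 0; 0 0 1]
T3·…·T1 = [-32/65 63/65 0; -126/65 -16/65 0; 0 0 1]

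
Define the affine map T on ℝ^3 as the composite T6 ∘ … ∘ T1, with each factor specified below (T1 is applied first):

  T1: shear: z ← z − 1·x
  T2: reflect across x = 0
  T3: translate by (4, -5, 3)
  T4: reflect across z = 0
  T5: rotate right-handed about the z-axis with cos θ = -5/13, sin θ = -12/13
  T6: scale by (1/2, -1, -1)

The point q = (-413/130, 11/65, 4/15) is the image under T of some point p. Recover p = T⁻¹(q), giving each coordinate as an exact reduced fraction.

p = (7/5, -4/5, -4/3)

T1 = [1 0 0 0; 0 1 0 0; -1 0 1 0; 0 0 0 1]
T2·T1 = [-1 0 0 0; 0 1 0 0; -1 0 1 0; 0 0 0 1]
T3·…·T1 = [-1 0 0 4; 0 1 0 -5; -1 0 1 3; 0 0 0 1]
T4·…·T1 = [-1 0 0 4; 0 1 0 -5; 1 0 -1 -3; 0 0 0 1]
T5·…·T1 = [5/13 12/13 0 -80/13; 12/13 -5/13 0 -23/13; 1 0 -1 -3; 0 0 0 1]
T6·…·T1 = [5/26 6/13 0 -40/13; -12/13 5/13 0 23/13; -1 0 1 3; 0 0 0 1]
det M = 1/2; M⁻¹ = [10/13 -12/13 0 4; 24/13 5/13 0 5; 10/13 -12/13 1 1; 0 0 0 1]
M⁻¹ · (-413/130, 11/65, 4/15)ᵀ = (7/5, -4/5, -4/3)ᵀ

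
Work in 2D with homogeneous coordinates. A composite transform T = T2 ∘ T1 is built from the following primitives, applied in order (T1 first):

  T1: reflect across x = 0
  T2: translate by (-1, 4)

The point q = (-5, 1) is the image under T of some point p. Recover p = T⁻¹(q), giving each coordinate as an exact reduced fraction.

T1 = [-1 0 0; 0 1 0; 0 0 1]
T2·T1 = [-1 0 -1; 0 1 4; 0 0 1]
det M = -1; M⁻¹ = [-1 0 -1; 0 1 -4; 0 0 1]
M⁻¹ · (-5, 1)ᵀ = (4, -3)ᵀ

p = (4, -3)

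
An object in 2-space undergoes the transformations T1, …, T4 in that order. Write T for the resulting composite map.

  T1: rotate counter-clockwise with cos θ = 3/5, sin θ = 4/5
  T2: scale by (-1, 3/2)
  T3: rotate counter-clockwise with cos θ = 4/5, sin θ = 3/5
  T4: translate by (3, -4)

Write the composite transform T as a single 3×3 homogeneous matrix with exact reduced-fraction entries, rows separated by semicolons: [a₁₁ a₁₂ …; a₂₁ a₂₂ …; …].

T1 = [3/5 -4/5 0; 4/5 3/5 0; 0 0 1]
T2·T1 = [-3/5 4/5 0; 6/5 9/10 0; 0 0 1]
T3·…·T1 = [-6/5 1/10 0; 3/5 6/5 0; 0 0 1]
T4·…·T1 = [-6/5 1/10 3; 3/5 6/5 -4; 0 0 1]

T = [-6/5 1/10 3; 3/5 6/5 -4; 0 0 1]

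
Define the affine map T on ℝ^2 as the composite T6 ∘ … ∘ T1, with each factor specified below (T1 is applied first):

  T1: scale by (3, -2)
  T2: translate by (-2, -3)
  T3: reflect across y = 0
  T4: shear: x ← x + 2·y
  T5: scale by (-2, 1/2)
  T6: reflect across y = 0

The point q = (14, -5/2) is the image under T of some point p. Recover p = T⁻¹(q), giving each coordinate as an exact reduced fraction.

p = (-5, 1)

T1 = [3 0 0; 0 -2 0; 0 0 1]
T2·T1 = [3 0 -2; 0 -2 -3; 0 0 1]
T3·…·T1 = [3 0 -2; 0 2 3; 0 0 1]
T4·…·T1 = [3 4 4; 0 2 3; 0 0 1]
T5·…·T1 = [-6 -8 -8; 0 1 3/2; 0 0 1]
T6·…·T1 = [-6 -8 -8; 0 -1 -3/2; 0 0 1]
det M = 6; M⁻¹ = [-1/6 4/3 2/3; 0 -1 -3/2; 0 0 1]
M⁻¹ · (14, -5/2)ᵀ = (-5, 1)ᵀ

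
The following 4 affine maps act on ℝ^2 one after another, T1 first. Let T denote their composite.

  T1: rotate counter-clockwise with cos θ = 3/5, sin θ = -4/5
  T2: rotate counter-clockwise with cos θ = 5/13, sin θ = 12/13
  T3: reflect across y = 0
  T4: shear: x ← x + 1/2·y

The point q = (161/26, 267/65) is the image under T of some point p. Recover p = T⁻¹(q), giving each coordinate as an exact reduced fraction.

T1 = [3/5 4/5 0; -4/5 3/5 0; 0 0 1]
T2·T1 = [63/65 -16/65 0; 16/65 63/65 0; 0 0 1]
T3·…·T1 = [63/65 -16/65 0; -16/65 -63/65 0; 0 0 1]
T4·…·T1 = [11/13 -19/26 0; -16/65 -63/65 0; 0 0 1]
det M = -1; M⁻¹ = [63/65 -19/26 0; -16/65 -11/13 0; 0 0 1]
M⁻¹ · (161/26, 267/65)ᵀ = (3, -5)ᵀ

p = (3, -5)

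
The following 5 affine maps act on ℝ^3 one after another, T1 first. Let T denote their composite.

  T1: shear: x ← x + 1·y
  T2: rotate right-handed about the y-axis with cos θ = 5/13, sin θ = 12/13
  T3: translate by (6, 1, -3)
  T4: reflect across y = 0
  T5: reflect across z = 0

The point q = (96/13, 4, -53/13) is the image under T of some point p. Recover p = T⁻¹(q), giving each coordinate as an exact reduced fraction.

T1 = [1 1 0 0; 0 1 0 0; 0 0 1 0; 0 0 0 1]
T2·T1 = [5/13 5/13 12/13 0; 0 1 0 0; -12/13 -12/13 5/13 0; 0 0 0 1]
T3·…·T1 = [5/13 5/13 12/13 6; 0 1 0 1; -12/13 -12/13 5/13 -3; 0 0 0 1]
T4·…·T1 = [5/13 5/13 12/13 6; 0 -1 0 -1; -12/13 -12/13 5/13 -3; 0 0 0 1]
T5·…·T1 = [5/13 5/13 12/13 6; 0 -1 0 -1; 12/13 12/13 -5/13 3; 0 0 0 1]
det M = 1; M⁻¹ = [5/13 1 12/13 -53/13; 0 -1 0 -1; 12/13 0 -5/13 -57/13; 0 0 0 1]
M⁻¹ · (96/13, 4, -53/13)ᵀ = (-1, -5, 4)ᵀ

p = (-1, -5, 4)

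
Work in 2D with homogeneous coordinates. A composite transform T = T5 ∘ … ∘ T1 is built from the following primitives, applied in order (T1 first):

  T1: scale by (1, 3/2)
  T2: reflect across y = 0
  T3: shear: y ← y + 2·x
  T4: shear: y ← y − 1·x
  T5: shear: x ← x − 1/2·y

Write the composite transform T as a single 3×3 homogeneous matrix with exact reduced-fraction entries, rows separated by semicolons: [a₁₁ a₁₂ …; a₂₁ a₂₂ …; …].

T1 = [1 0 0; 0 3/2 0; 0 0 1]
T2·T1 = [1 0 0; 0 -3/2 0; 0 0 1]
T3·…·T1 = [1 0 0; 2 -3/2 0; 0 0 1]
T4·…·T1 = [1 0 0; 1 -3/2 0; 0 0 1]
T5·…·T1 = [1/2 3/4 0; 1 -3/2 0; 0 0 1]

T = [1/2 3/4 0; 1 -3/2 0; 0 0 1]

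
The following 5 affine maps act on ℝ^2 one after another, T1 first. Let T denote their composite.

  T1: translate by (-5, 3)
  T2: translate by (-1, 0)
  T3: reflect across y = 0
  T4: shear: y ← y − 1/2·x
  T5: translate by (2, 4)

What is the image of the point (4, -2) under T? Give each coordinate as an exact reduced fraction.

T(p) = (0, 4)

T1 translate by (-5, 3): (4, -2) → (-1, 1)
T2 translate by (-1, 0): (-1, 1) → (-2, 1)
T3 reflect across y = 0: (-2, 1) → (-2, -1)
T4 shear: y ← y − 1/2·x: (-2, -1) → (-2, 0)
T5 translate by (2, 4): (-2, 0) → (0, 4)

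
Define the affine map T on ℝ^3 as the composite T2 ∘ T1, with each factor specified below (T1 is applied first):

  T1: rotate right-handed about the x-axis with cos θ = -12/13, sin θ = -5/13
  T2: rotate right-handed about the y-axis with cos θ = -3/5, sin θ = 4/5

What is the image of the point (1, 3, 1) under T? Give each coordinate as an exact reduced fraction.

T1 rotate right-handed about the x-axis with cos θ = -12/13, sin θ = -5/13: (1, 3, 1) → (1, -31/13, -27/13)
T2 rotate right-handed about the y-axis with cos θ = -3/5, sin θ = 4/5: (1, -31/13, -27/13) → (-147/65, -31/13, 29/65)

T(p) = (-147/65, -31/13, 29/65)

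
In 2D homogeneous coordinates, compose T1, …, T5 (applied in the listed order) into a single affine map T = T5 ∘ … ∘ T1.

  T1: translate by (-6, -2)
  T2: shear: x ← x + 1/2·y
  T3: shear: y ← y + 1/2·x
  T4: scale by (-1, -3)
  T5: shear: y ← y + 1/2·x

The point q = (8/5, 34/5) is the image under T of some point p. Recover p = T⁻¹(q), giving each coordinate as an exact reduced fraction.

T1 = [1 0 -6; 0 1 -2; 0 0 1]
T2·T1 = [1 1/2 -7; 0 1 -2; 0 0 1]
T3·…·T1 = [1 1/2 -7; 1/2 5/4 -11/2; 0 0 1]
T4·…·T1 = [-1 -1/2 7; -3/2 -15/4 33/2; 0 0 1]
T5·…·T1 = [-1 -1/2 7; -2 -4 20; 0 0 1]
det M = 3; M⁻¹ = [-4/3 1/6 6; 2/3 -1/3 2; 0 0 1]
M⁻¹ · (8/5, 34/5)ᵀ = (5, 4/5)ᵀ

p = (5, 4/5)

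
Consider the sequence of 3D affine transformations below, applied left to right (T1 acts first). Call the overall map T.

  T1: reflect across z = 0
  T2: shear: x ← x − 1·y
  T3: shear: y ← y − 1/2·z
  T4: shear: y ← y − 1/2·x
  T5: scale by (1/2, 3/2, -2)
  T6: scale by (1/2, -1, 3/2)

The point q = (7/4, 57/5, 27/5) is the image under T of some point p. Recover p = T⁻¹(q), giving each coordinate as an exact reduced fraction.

T1 = [1 0 0 0; 0 1 0 0; 0 0 -1 0; 0 0 0 1]
T2·T1 = [1 -1 0 0; 0 1 0 0; 0 0 -1 0; 0 0 0 1]
T3·…·T1 = [1 -1 0 0; 0 1 1/2 0; 0 0 -1 0; 0 0 0 1]
T4·…·T1 = [1 -1 0 0; -1/2 3/2 1/2 0; 0 0 -1 0; 0 0 0 1]
T5·…·T1 = [1/2 -1/2 0 0; -3/4 9/4 3/4 0; 0 0 2 0; 0 0 0 1]
T6·…·T1 = [1/4 -1/4 0 0; 3/4 -9/4 -3/4 0; 0 0 3 0; 0 0 0 1]
det M = -9/8; M⁻¹ = [6 -2/3 -1/6 0; 2 -2/3 -1/6 0; 0 0 1/3 0; 0 0 0 1]
M⁻¹ · (7/4, 57/5, 27/5)ᵀ = (2, -5, 9/5)ᵀ

p = (2, -5, 9/5)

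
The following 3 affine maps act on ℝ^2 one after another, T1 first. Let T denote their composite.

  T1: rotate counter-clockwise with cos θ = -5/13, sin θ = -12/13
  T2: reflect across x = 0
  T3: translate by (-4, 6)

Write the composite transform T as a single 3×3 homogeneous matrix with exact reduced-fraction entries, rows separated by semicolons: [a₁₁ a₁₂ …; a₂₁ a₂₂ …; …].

T1 = [-5/13 12/13 0; -12/13 -5/13 0; 0 0 1]
T2·T1 = [5/13 -12/13 0; -12/13 -5/13 0; 0 0 1]
T3·…·T1 = [5/13 -12/13 -4; -12/13 -5/13 6; 0 0 1]

T = [5/13 -12/13 -4; -12/13 -5/13 6; 0 0 1]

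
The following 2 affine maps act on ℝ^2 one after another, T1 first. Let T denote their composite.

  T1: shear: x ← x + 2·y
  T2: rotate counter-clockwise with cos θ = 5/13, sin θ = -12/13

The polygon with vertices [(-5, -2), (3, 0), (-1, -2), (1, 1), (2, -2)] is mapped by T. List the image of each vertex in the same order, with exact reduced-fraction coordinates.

T1 shear: x ← x + 2·y: (-5, -2) → (-9, -2); (3, 0) → (3, 0); (-1, -2) → (-5, -2); (1, 1) → (3, 1); (2, -2) → (-2, -2)
T2 rotate counter-clockwise with cos θ = 5/13, sin θ = -12/13: (-9, -2) → (-69/13, 98/13); (3, 0) → (15/13, -36/13); (-5, -2) → (-49/13, 50/13); (3, 1) → (27/13, -31/13); (-2, -2) → (-34/13, 14/13)

image vertices: (-69/13, 98/13), (15/13, -36/13), (-49/13, 50/13), (27/13, -31/13), (-34/13, 14/13)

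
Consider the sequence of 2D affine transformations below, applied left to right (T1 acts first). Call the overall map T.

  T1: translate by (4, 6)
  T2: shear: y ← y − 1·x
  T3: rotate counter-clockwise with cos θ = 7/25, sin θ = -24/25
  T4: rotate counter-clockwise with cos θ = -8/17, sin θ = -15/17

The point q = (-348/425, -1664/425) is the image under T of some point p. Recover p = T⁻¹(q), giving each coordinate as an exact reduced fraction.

T1 = [1 0 4; 0 1 6; 0 0 1]
T2·T1 = [1 0 4; -1 1 2; 0 0 1]
T3·…·T1 = [-17/25 24/25 76/25; -31/25 7/25 -82/25; 0 0 1]
T4·…·T1 = [-329/425 -87/425 -1838/425; 503/425 -416/425 -484/425; 0 0 1]
det M = 1; M⁻¹ = [-416/425 87/425 -4; -503/425 -329/425 -6; 0 0 1]
M⁻¹ · (-348/425, -1664/425)ᵀ = (-4, -2)ᵀ

p = (-4, -2)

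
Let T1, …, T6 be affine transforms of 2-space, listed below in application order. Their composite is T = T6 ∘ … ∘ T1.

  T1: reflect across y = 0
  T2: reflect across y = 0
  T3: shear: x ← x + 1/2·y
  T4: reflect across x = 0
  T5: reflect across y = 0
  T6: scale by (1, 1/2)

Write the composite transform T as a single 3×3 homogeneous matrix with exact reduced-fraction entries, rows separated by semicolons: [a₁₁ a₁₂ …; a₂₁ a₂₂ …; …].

T = [-1 -1/2 0; 0 -1/2 0; 0 0 1]

T1 = [1 0 0; 0 -1 0; 0 0 1]
T2·T1 = [1 0 0; 0 1 0; 0 0 1]
T3·…·T1 = [1 1/2 0; 0 1 0; 0 0 1]
T4·…·T1 = [-1 -1/2 0; 0 1 0; 0 0 1]
T5·…·T1 = [-1 -1/2 0; 0 -1 0; 0 0 1]
T6·…·T1 = [-1 -1/2 0; 0 -1/2 0; 0 0 1]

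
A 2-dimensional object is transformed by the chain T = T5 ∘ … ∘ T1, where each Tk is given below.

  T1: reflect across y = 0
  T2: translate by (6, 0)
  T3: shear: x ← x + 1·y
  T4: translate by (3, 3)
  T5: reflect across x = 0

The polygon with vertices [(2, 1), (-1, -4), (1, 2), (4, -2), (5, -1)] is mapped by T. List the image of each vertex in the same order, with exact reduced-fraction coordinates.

T1 reflect across y = 0: (2, 1) → (2, -1); (-1, -4) → (-1, 4); (1, 2) → (1, -2); (4, -2) → (4, 2); (5, -1) → (5, 1)
T2 translate by (6, 0): (2, -1) → (8, -1); (-1, 4) → (5, 4); (1, -2) → (7, -2); (4, 2) → (10, 2); (5, 1) → (11, 1)
T3 shear: x ← x + 1·y: (8, -1) → (7, -1); (5, 4) → (9, 4); (7, -2) → (5, -2); (10, 2) → (12, 2); (11, 1) → (12, 1)
T4 translate by (3, 3): (7, -1) → (10, 2); (9, 4) → (12, 7); (5, -2) → (8, 1); (12, 2) → (15, 5); (12, 1) → (15, 4)
T5 reflect across x = 0: (10, 2) → (-10, 2); (12, 7) → (-12, 7); (8, 1) → (-8, 1); (15, 5) → (-15, 5); (15, 4) → (-15, 4)

image vertices: (-10, 2), (-12, 7), (-8, 1), (-15, 5), (-15, 4)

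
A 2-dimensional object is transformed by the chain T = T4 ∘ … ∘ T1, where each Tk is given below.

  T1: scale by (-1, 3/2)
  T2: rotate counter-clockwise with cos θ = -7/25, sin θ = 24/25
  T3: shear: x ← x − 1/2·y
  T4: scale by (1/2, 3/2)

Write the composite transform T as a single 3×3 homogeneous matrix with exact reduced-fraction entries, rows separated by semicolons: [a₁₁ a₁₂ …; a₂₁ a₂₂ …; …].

T1 = [-1 0 0; 0 3/2 0; 0 0 1]
T2·T1 = [7/25 -36/25 0; -24/25 -21/50 0; 0 0 1]
T3·…·T1 = [19/25 -123/100 0; -24/25 -21/50 0; 0 0 1]
T4·…·T1 = [19/50 -123/200 0; -36/25 -63/100 0; 0 0 1]

T = [19/50 -123/200 0; -36/25 -63/100 0; 0 0 1]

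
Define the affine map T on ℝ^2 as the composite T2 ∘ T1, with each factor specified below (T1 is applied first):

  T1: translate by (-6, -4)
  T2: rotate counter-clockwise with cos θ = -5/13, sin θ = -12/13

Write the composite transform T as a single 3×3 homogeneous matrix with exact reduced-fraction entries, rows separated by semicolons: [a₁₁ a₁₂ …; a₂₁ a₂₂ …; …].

T = [-5/13 12/13 -18/13; -12/13 -5/13 92/13; 0 0 1]

T1 = [1 0 -6; 0 1 -4; 0 0 1]
T2·T1 = [-5/13 12/13 -18/13; -12/13 -5/13 92/13; 0 0 1]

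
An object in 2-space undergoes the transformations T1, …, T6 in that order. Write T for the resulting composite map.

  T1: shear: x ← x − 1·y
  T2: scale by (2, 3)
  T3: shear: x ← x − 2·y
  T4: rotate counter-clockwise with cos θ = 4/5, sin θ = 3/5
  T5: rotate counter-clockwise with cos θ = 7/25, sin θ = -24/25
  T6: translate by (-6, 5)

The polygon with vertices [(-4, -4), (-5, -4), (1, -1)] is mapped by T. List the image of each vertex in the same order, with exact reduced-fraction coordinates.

image vertices: (6, -19), (22/5, -89/5), (1/5, -17/5)

T1 shear: x ← x − 1·y: (-4, -4) → (0, -4); (-5, -4) → (-1, -4); (1, -1) → (2, -1)
T2 scale by (2, 3): (0, -4) → (0, -12); (-1, -4) → (-2, -12); (2, -1) → (4, -3)
T3 shear: x ← x − 2·y: (0, -12) → (24, -12); (-2, -12) → (22, -12); (4, -3) → (10, -3)
T4 rotate counter-clockwise with cos θ = 4/5, sin θ = 3/5: (24, -12) → (132/5, 24/5); (22, -12) → (124/5, 18/5); (10, -3) → (49/5, 18/5)
T5 rotate counter-clockwise with cos θ = 7/25, sin θ = -24/25: (132/5, 24/5) → (12, -24); (124/5, 18/5) → (52/5, -114/5); (49/5, 18/5) → (31/5, -42/5)
T6 translate by (-6, 5): (12, -24) → (6, -19); (52/5, -114/5) → (22/5, -89/5); (31/5, -42/5) → (1/5, -17/5)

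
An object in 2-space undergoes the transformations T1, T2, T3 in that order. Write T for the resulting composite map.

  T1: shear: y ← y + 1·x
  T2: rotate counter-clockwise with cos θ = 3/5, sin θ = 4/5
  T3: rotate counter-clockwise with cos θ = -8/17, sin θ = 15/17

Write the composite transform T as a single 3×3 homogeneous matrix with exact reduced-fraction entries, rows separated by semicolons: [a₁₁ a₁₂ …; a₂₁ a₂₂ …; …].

T = [-97/85 -13/85 0; -71/85 -84/85 0; 0 0 1]

T1 = [1 0 0; 1 1 0; 0 0 1]
T2·T1 = [-1/5 -4/5 0; 7/5 3/5 0; 0 0 1]
T3·…·T1 = [-97/85 -13/85 0; -71/85 -84/85 0; 0 0 1]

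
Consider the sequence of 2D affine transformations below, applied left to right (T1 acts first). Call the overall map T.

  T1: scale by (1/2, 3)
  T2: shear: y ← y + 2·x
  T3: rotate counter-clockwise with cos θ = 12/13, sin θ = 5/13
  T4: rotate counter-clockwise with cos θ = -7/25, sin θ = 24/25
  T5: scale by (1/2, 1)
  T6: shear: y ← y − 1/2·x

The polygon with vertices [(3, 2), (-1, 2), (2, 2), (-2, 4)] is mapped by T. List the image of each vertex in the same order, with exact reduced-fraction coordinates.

T1 scale by (1/2, 3): (3, 2) → (3/2, 6); (-1, 2) → (-1/2, 6); (2, 2) → (1, 6); (-2, 4) → (-1, 12)
T2 shear: y ← y + 2·x: (3/2, 6) → (3/2, 9); (-1/2, 6) → (-1/2, 5); (1, 6) → (1, 8); (-1, 12) → (-1, 10)
T3 rotate counter-clockwise with cos θ = 12/13, sin θ = 5/13: (3/2, 9) → (-27/13, 231/26); (-1/2, 5) → (-31/13, 115/26); (1, 8) → (-28/13, 101/13); (-1, 10) → (-62/13, 115/13)
T4 rotate counter-clockwise with cos θ = -7/25, sin θ = 24/25: (-27/13, 231/26) → (-2583/325, -2913/650); (-31/13, 115/26) → (-1163/325, -2293/650); (-28/13, 101/13) → (-2228/325, -1379/325); (-62/13, 115/13) → (-2326/325, -2293/325)
T5 scale by (1/2, 1): (-2583/325, -2913/650) → (-2583/650, -2913/650); (-1163/325, -2293/650) → (-1163/650, -2293/650); (-2228/325, -1379/325) → (-1114/325, -1379/325); (-2326/325, -2293/325) → (-1163/325, -2293/325)
T6 shear: y ← y − 1/2·x: (-2583/650, -2913/650) → (-2583/650, -3243/1300); (-1163/650, -2293/650) → (-1163/650, -3423/1300); (-1114/325, -1379/325) → (-1114/325, -822/325); (-1163/325, -2293/325) → (-1163/325, -3423/650)

image vertices: (-2583/650, -3243/1300), (-1163/650, -3423/1300), (-1114/325, -822/325), (-1163/325, -3423/650)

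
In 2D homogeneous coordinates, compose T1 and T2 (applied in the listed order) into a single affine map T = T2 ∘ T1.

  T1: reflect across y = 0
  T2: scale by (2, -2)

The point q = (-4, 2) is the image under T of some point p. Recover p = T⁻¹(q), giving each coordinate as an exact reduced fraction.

T1 = [1 0 0; 0 -1 0; 0 0 1]
T2·T1 = [2 0 0; 0 2 0; 0 0 1]
det M = 4; M⁻¹ = [1/2 0 0; 0 1/2 0; 0 0 1]
M⁻¹ · (-4, 2)ᵀ = (-2, 1)ᵀ

p = (-2, 1)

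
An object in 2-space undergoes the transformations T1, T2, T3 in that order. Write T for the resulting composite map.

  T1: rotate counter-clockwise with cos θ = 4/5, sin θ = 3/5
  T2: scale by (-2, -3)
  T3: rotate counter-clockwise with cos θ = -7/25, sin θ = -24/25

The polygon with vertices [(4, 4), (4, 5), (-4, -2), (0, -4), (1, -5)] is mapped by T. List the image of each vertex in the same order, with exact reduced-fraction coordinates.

image vertices: (-392/25, 156/25), (-458/25, 144/25), (52/5, -36/5), (264/25, 48/25), (298/25, 111/25)

T1 rotate counter-clockwise with cos θ = 4/5, sin θ = 3/5: (4, 4) → (4/5, 28/5); (4, 5) → (1/5, 32/5); (-4, -2) → (-2, -4); (0, -4) → (12/5, -16/5); (1, -5) → (19/5, -17/5)
T2 scale by (-2, -3): (4/5, 28/5) → (-8/5, -84/5); (1/5, 32/5) → (-2/5, -96/5); (-2, -4) → (4, 12); (12/5, -16/5) → (-24/5, 48/5); (19/5, -17/5) → (-38/5, 51/5)
T3 rotate counter-clockwise with cos θ = -7/25, sin θ = -24/25: (-8/5, -84/5) → (-392/25, 156/25); (-2/5, -96/5) → (-458/25, 144/25); (4, 12) → (52/5, -36/5); (-24/5, 48/5) → (264/25, 48/25); (-38/5, 51/5) → (298/25, 111/25)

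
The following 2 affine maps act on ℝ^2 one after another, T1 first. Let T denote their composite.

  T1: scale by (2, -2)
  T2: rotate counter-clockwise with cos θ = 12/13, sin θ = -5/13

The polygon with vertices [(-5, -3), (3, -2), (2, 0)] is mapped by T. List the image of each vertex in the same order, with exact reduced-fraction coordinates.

T1 scale by (2, -2): (-5, -3) → (-10, 6); (3, -2) → (6, 4); (2, 0) → (4, 0)
T2 rotate counter-clockwise with cos θ = 12/13, sin θ = -5/13: (-10, 6) → (-90/13, 122/13); (6, 4) → (92/13, 18/13); (4, 0) → (48/13, -20/13)

image vertices: (-90/13, 122/13), (92/13, 18/13), (48/13, -20/13)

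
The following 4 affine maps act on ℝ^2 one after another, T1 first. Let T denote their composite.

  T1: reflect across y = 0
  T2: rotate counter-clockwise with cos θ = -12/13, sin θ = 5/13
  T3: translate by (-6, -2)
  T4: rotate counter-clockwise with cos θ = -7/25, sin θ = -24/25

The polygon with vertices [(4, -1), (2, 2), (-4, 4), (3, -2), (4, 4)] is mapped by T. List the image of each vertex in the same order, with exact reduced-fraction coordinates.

image vertices: (97/65, 654/65), (836/325, 2152/325), (118/325, 226/325), (28/325, 3221/325), (70/13, 90/13)

T1 reflect across y = 0: (4, -1) → (4, 1); (2, 2) → (2, -2); (-4, 4) → (-4, -4); (3, -2) → (3, 2); (4, 4) → (4, -4)
T2 rotate counter-clockwise with cos θ = -12/13, sin θ = 5/13: (4, 1) → (-53/13, 8/13); (2, -2) → (-14/13, 34/13); (-4, -4) → (68/13, 28/13); (3, 2) → (-46/13, -9/13); (4, -4) → (-28/13, 68/13)
T3 translate by (-6, -2): (-53/13, 8/13) → (-131/13, -18/13); (-14/13, 34/13) → (-92/13, 8/13); (68/13, 28/13) → (-10/13, 2/13); (-46/13, -9/13) → (-124/13, -35/13); (-28/13, 68/13) → (-106/13, 42/13)
T4 rotate counter-clockwise with cos θ = -7/25, sin θ = -24/25: (-131/13, -18/13) → (97/65, 654/65); (-92/13, 8/13) → (836/325, 2152/325); (-10/13, 2/13) → (118/325, 226/325); (-124/13, -35/13) → (28/325, 3221/325); (-106/13, 42/13) → (70/13, 90/13)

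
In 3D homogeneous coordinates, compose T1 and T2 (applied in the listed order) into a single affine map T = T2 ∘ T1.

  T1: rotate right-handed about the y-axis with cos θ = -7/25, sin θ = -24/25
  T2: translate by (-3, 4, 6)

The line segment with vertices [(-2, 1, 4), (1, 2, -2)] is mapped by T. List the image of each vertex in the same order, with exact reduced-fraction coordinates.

image vertices: (-157/25, 5, 74/25), (-34/25, 6, 188/25)

T1 rotate right-handed about the y-axis with cos θ = -7/25, sin θ = -24/25: (-2, 1, 4) → (-82/25, 1, -76/25); (1, 2, -2) → (41/25, 2, 38/25)
T2 translate by (-3, 4, 6): (-82/25, 1, -76/25) → (-157/25, 5, 74/25); (41/25, 2, 38/25) → (-34/25, 6, 188/25)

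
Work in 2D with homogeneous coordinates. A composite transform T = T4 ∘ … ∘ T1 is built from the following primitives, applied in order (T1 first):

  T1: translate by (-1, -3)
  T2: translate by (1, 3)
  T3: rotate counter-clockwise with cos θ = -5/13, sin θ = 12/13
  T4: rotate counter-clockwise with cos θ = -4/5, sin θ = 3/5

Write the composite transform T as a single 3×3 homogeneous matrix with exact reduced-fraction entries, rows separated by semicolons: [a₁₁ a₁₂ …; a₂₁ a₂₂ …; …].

T = [-16/65 63/65 0; -63/65 -16/65 0; 0 0 1]

T1 = [1 0 -1; 0 1 -3; 0 0 1]
T2·T1 = [1 0 0; 0 1 0; 0 0 1]
T3·…·T1 = [-5/13 -12/13 0; 12/13 -5/13 0; 0 0 1]
T4·…·T1 = [-16/65 63/65 0; -63/65 -16/65 0; 0 0 1]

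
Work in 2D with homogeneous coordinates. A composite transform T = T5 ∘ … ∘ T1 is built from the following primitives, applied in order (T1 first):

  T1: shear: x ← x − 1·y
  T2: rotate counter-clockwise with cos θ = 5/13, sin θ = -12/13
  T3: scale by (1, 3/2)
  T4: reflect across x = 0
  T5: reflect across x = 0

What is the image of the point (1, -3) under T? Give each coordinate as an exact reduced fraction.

T1 shear: x ← x − 1·y: (1, -3) → (4, -3)
T2 rotate counter-clockwise with cos θ = 5/13, sin θ = -12/13: (4, -3) → (-16/13, -63/13)
T3 scale by (1, 3/2): (-16/13, -63/13) → (-16/13, -189/26)
T4 reflect across x = 0: (-16/13, -189/26) → (16/13, -189/26)
T5 reflect across x = 0: (16/13, -189/26) → (-16/13, -189/26)

T(p) = (-16/13, -189/26)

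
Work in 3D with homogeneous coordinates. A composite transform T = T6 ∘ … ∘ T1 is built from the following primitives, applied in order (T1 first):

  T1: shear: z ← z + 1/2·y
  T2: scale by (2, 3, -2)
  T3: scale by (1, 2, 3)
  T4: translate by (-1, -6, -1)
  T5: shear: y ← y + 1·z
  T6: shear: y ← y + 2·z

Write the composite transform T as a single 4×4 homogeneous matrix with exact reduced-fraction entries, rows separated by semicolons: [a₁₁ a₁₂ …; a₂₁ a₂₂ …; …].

T1 = [1 0 0 0; 0 1 0 0; 0 1/2 1 0; 0 0 0 1]
T2·T1 = [2 0 0 0; 0 3 0 0; 0 -1 -2 0; 0 0 0 1]
T3·…·T1 = [2 0 0 0; 0 6 0 0; 0 -3 -6 0; 0 0 0 1]
T4·…·T1 = [2 0 0 -1; 0 6 0 -6; 0 -3 -6 -1; 0 0 0 1]
T5·…·T1 = [2 0 0 -1; 0 3 -6 -7; 0 -3 -6 -1; 0 0 0 1]
T6·…·T1 = [2 0 0 -1; 0 -3 -18 -9; 0 -3 -6 -1; 0 0 0 1]

T = [2 0 0 -1; 0 -3 -18 -9; 0 -3 -6 -1; 0 0 0 1]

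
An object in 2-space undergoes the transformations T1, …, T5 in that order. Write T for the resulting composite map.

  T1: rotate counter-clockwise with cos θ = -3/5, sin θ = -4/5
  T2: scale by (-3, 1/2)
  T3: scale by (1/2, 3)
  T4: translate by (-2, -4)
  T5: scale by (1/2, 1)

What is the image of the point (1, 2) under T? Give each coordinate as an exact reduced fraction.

T1 rotate counter-clockwise with cos θ = -3/5, sin θ = -4/5: (1, 2) → (1, -2)
T2 scale by (-3, 1/2): (1, -2) → (-3, -1)
T3 scale by (1/2, 3): (-3, -1) → (-3/2, -3)
T4 translate by (-2, -4): (-3/2, -3) → (-7/2, -7)
T5 scale by (1/2, 1): (-7/2, -7) → (-7/4, -7)

T(p) = (-7/4, -7)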